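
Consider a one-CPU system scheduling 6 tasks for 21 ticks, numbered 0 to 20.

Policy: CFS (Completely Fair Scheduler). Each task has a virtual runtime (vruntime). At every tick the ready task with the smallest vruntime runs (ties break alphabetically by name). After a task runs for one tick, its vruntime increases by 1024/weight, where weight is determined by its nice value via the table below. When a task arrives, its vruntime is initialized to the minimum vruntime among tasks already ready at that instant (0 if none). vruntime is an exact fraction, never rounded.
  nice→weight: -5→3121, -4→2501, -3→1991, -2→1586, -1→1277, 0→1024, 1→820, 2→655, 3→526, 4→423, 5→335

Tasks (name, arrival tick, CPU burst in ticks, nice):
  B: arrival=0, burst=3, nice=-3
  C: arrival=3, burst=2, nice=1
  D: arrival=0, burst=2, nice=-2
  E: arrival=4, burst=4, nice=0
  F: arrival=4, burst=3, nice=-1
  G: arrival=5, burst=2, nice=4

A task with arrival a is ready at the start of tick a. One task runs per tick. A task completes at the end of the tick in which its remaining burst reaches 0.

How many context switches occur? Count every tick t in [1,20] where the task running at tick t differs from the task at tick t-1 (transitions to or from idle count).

context switches = 16

t=0: vr[B=0 D=0] → run B
t=1: vr[B=1024/1991 D=0] → run D
t=2: vr[B=1024/1991 D=512/793] → run B
t=3: vr[B=2048/1991 C=512/793 D=512/793] → run C
t=4: vr[B=2048/1991 C=307968/162565 D=512/793 E=512/793 F=512/793] → run D
t=5: vr[B=2048/1991 C=307968/162565 E=512/793 F=512/793 G=512/793] → run E
t=6: vr[B=2048/1991 C=307968/162565 E=1305/793 F=512/793 G=512/793] → run F
t=7: vr[B=2048/1991 C=307968/162565 E=1305/793 F=1465856/1012661 G=512/793] → run G
t=8: vr[B=2048/1991 C=307968/162565 E=1305/793 F=1465856/1012661 G=1028608/335439] → run B
t=9: vr[C=307968/162565 E=1305/793 F=1465856/1012661 G=1028608/335439] → run F
t=10: vr[C=307968/162565 E=1305/793 F=2277888/1012661 G=1028608/335439] → run E
t=11: vr[C=307968/162565 E=2098/793 F=2277888/1012661 G=1028608/335439] → run C
t=12: vr[E=2098/793 F=2277888/1012661 G=1028608/335439] → run F
t=13: vr[E=2098/793 G=1028608/335439] → run E
t=14: vr[E=2891/793 G=1028608/335439] → run G
t=15: vr[E=2891/793] → run E
t=16: (idle)
t=17: (idle)
t=18: (idle)
t=19: (idle)
t=20: (idle)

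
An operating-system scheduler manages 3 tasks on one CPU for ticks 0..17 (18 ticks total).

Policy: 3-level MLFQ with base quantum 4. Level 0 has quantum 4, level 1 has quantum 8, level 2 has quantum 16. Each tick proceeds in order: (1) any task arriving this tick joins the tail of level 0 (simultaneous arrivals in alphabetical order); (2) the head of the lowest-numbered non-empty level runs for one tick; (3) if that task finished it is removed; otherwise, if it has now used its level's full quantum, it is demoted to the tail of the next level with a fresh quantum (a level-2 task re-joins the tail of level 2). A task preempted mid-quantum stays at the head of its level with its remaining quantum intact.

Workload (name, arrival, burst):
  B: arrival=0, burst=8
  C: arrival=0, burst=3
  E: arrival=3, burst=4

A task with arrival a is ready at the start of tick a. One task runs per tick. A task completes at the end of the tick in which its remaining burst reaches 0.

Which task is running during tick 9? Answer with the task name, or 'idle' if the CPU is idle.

t=0: L0/L1/L2 = BC/-/- → run B
t=1: L0/L1/L2 = BC/-/- → run B
t=2: L0/L1/L2 = BC/-/- → run B
t=3: L0/L1/L2 = BCE/-/- → run B
t=4: L0/L1/L2 = CE/B/- → run C
t=5: L0/L1/L2 = CE/B/- → run C
t=6: L0/L1/L2 = CE/B/- → run C
t=7: L0/L1/L2 = E/B/- → run E
t=8: L0/L1/L2 = E/B/- → run E
t=9: L0/L1/L2 = E/B/- → run E
t=10: L0/L1/L2 = E/B/- → run E
t=11: L0/L1/L2 = -/B/- → run B
t=12: L0/L1/L2 = -/B/- → run B
t=13: L0/L1/L2 = -/B/- → run B
t=14: L0/L1/L2 = -/B/- → run B
t=15: (idle)
t=16: (idle)
t=17: (idle)

running at tick 9 = E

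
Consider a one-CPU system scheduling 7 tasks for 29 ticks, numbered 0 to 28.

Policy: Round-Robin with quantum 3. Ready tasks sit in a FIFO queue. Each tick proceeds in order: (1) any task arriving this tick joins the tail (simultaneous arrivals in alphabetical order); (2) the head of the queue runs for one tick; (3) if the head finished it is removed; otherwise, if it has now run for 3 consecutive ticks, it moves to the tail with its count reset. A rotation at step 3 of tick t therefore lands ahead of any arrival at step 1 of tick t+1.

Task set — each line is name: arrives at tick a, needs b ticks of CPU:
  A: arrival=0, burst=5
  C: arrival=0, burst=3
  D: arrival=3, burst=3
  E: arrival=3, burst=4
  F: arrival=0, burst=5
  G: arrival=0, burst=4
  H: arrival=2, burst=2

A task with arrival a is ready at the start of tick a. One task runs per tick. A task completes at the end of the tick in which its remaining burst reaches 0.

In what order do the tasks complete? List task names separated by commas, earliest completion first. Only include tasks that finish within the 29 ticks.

completion order = C, H, A, D, F, G, E

t=0: queue=[A,C,F,G] q_used=0 → run A
t=1: queue=[A,C,F,G] q_used=1 → run A
t=2: queue=[A,C,F,G,H] q_used=2 → run A
t=3: queue=[C,F,G,H,A,D,E] q_used=0 → run C
t=4: queue=[C,F,G,H,A,D,E] q_used=1 → run C
t=5: queue=[C,F,G,H,A,D,E] q_used=2 → run C
t=6: queue=[F,G,H,A,D,E] q_used=0 → run F
t=7: queue=[F,G,H,A,D,E] q_used=1 → run F
t=8: queue=[F,G,H,A,D,E] q_used=2 → run F
t=9: queue=[G,H,A,D,E,F] q_used=0 → run G
t=10: queue=[G,H,A,D,E,F] q_used=1 → run G
t=11: queue=[G,H,A,D,E,F] q_used=2 → run G
t=12: queue=[H,A,D,E,F,G] q_used=0 → run H
t=13: queue=[H,A,D,E,F,G] q_used=1 → run H
t=14: queue=[A,D,E,F,G] q_used=0 → run A
t=15: queue=[A,D,E,F,G] q_used=1 → run A
t=16: queue=[D,E,F,G] q_used=0 → run D
t=17: queue=[D,E,F,G] q_used=1 → run D
t=18: queue=[D,E,F,G] q_used=2 → run D
t=19: queue=[E,F,G] q_used=0 → run E
t=20: queue=[E,F,G] q_used=1 → run E
t=21: queue=[E,F,G] q_used=2 → run E
t=22: queue=[F,G,E] q_used=0 → run F
t=23: queue=[F,G,E] q_used=1 → run F
t=24: queue=[G,E] q_used=0 → run G
t=25: queue=[E] q_used=0 → run E
t=26: (idle)
t=27: (idle)
t=28: (idle)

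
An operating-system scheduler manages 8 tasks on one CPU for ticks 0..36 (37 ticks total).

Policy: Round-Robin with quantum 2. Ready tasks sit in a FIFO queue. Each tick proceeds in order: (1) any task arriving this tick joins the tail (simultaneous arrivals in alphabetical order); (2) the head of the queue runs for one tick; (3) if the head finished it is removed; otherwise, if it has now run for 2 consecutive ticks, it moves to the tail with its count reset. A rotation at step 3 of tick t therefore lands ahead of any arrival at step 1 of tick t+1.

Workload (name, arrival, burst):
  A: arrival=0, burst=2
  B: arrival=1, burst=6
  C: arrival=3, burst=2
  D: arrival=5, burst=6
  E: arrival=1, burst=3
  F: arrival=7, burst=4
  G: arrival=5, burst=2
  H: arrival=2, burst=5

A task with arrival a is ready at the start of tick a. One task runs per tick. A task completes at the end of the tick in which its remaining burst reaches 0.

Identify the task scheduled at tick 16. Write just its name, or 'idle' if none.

running at tick 16 = E

t=0: queue=[A] q_used=0 → run A
t=1: queue=[A,B,E] q_used=1 → run A
t=2: queue=[B,E,H] q_used=0 → run B
t=3: queue=[B,E,H,C] q_used=1 → run B
t=4: queue=[E,H,C,B] q_used=0 → run E
t=5: queue=[E,H,C,B,D,G] q_used=1 → run E
t=6: queue=[H,C,B,D,G,E] q_used=0 → run H
t=7: queue=[H,C,B,D,G,E,F] q_used=1 → run H
t=8: queue=[C,B,D,G,E,F,H] q_used=0 → run C
t=9: queue=[C,B,D,G,E,F,H] q_used=1 → run C
t=10: queue=[B,D,G,E,F,H] q_used=0 → run B
t=11: queue=[B,D,G,E,F,H] q_used=1 → run B
t=12: queue=[D,G,E,F,H,B] q_used=0 → run D
t=13: queue=[D,G,E,F,H,B] q_used=1 → run D
t=14: queue=[G,E,F,H,B,D] q_used=0 → run G
t=15: queue=[G,E,F,H,B,D] q_used=1 → run G
t=16: queue=[E,F,H,B,D] q_used=0 → run E
t=17: queue=[F,H,B,D] q_used=0 → run F
t=18: queue=[F,H,B,D] q_used=1 → run F
t=19: queue=[H,B,D,F] q_used=0 → run H
t=20: queue=[H,B,D,F] q_used=1 → run H
t=21: queue=[B,D,F,H] q_used=0 → run B
t=22: queue=[B,D,F,H] q_used=1 → run B
t=23: queue=[D,F,H] q_used=0 → run D
t=24: queue=[D,F,H] q_used=1 → run D
t=25: queue=[F,H,D] q_used=0 → run F
t=26: queue=[F,H,D] q_used=1 → run F
t=27: queue=[H,D] q_used=0 → run H
t=28: queue=[D] q_used=0 → run D
t=29: queue=[D] q_used=1 → run D
t=30: (idle)
t=31: (idle)
t=32: (idle)
t=33: (idle)
t=34: (idle)
t=35: (idle)
t=36: (idle)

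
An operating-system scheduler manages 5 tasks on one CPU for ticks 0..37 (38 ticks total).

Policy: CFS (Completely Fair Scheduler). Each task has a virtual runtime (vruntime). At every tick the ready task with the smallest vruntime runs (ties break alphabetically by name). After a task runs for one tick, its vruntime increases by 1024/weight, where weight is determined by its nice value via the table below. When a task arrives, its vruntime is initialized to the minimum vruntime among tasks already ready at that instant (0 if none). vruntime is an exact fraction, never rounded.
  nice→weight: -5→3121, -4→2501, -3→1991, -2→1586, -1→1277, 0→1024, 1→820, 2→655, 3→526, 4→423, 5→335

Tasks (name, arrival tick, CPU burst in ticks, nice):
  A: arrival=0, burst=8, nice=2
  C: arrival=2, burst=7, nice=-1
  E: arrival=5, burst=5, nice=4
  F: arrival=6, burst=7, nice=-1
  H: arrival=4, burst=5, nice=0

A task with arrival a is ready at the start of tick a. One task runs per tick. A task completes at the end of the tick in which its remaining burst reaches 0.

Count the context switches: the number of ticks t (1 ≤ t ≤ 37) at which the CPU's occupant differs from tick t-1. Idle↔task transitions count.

t=0: vr[A=0] → run A
t=1: vr[A=1024/655] → run A
t=2: vr[A=2048/655 C=2048/655] → run A
t=3: vr[A=3072/655 C=2048/655] → run C
t=4: vr[A=3072/655 C=3286016/836435 H=3286016/836435] → run C
t=5: vr[A=3072/655 C=3956736/836435 E=3286016/836435 H=3286016/836435] → run E
t=6: vr[A=3072/655 C=3956736/836435 E=2246494208/353812005 F=3286016/836435 H=3286016/836435] → run F
t=7: vr[A=3072/655 C=3956736/836435 E=2246494208/353812005 F=3956736/836435 H=3286016/836435] → run H
t=8: vr[A=3072/655 C=3956736/836435 E=2246494208/353812005 F=3956736/836435 H=4122451/836435] → run A
t=9: vr[A=4096/655 C=3956736/836435 E=2246494208/353812005 F=3956736/836435 H=4122451/836435] → run C
t=10: vr[A=4096/655 C=4627456/836435 E=2246494208/353812005 F=3956736/836435 H=4122451/836435] → run F
t=11: vr[A=4096/655 C=4627456/836435 E=2246494208/353812005 F=4627456/836435 H=4122451/836435] → run H
t=12: vr[A=4096/655 C=4627456/836435 E=2246494208/353812005 F=4627456/836435 H=4958886/836435] → run C
t=13: vr[A=4096/655 C=5298176/836435 E=2246494208/353812005 F=4627456/836435 H=4958886/836435] → run F
t=14: vr[A=4096/655 C=5298176/836435 E=2246494208/353812005 F=5298176/836435 H=4958886/836435] → run H
t=15: vr[A=4096/655 C=5298176/836435 E=2246494208/353812005 F=5298176/836435 H=5795321/836435] → run A
t=16: vr[A=1024/131 C=5298176/836435 E=2246494208/353812005 F=5298176/836435 H=5795321/836435] → run C
t=17: vr[A=1024/131 C=5968896/836435 E=2246494208/353812005 F=5298176/836435 H=5795321/836435] → run F
t=18: vr[A=1024/131 C=5968896/836435 E=2246494208/353812005 F=5968896/836435 H=5795321/836435] → run E
t=19: vr[A=1024/131 C=5968896/836435 E=3103003648/353812005 F=5968896/836435 H=5795321/836435] → run H
t=20: vr[A=1024/131 C=5968896/836435 E=3103003648/353812005 F=5968896/836435 H=6631756/836435] → run C
t=21: vr[A=1024/131 C=6639616/836435 E=3103003648/353812005 F=5968896/836435 H=6631756/836435] → run F
t=22: vr[A=1024/131 C=6639616/836435 E=3103003648/353812005 F=6639616/836435 H=6631756/836435] → run A
t=23: vr[A=6144/655 C=6639616/836435 E=3103003648/353812005 F=6639616/836435 H=6631756/836435] → run H
t=24: vr[A=6144/655 C=6639616/836435 E=3103003648/353812005 F=6639616/836435] → run C
t=25: vr[A=6144/655 E=3103003648/353812005 F=6639616/836435] → run F
t=26: vr[A=6144/655 E=3103003648/353812005 F=7310336/836435] → run F
t=27: vr[A=6144/655 E=3103003648/353812005] → run E
t=28: vr[A=6144/655 E=1319837696/117937335] → run A
t=29: vr[A=7168/655 E=1319837696/117937335] → run A
t=30: vr[E=1319837696/117937335] → run E
t=31: vr[E=4816022528/353812005] → run E
t=32: (idle)
t=33: (idle)
t=34: (idle)
t=35: (idle)
t=36: (idle)
t=37: (idle)

context switches = 26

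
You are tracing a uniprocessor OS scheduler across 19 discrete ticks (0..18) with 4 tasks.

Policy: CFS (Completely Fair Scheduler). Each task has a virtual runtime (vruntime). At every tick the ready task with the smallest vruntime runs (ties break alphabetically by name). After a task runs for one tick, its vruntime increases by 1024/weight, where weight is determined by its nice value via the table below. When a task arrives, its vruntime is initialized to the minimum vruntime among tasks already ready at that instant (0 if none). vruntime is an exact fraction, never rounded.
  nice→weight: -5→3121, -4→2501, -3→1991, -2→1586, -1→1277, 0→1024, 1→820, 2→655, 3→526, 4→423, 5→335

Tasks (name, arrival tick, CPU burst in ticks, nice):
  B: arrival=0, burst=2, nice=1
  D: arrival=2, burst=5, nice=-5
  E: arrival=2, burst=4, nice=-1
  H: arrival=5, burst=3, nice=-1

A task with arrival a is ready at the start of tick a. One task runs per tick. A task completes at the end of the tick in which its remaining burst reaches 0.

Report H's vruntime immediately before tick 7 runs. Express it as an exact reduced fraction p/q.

vruntime(H, start of tick 7) = 5811200/3985517

t=0: vr[B=0] → run B
t=1: vr[B=256/205] → run B
t=2: vr[D=0 E=0] → run D
t=3: vr[D=1024/3121 E=0] → run E
t=4: vr[D=1024/3121 E=1024/1277] → run D
t=5: vr[D=2048/3121 E=1024/1277 H=2048/3121] → run D
t=6: vr[D=3072/3121 E=1024/1277 H=2048/3121] → run H
t=7: vr[D=3072/3121 E=1024/1277 H=5811200/3985517] → run E
t=8: vr[D=3072/3121 E=2048/1277 H=5811200/3985517] → run D
t=9: vr[D=4096/3121 E=2048/1277 H=5811200/3985517] → run D
t=10: vr[E=2048/1277 H=5811200/3985517] → run H
t=11: vr[E=2048/1277 H=9007104/3985517] → run E
t=12: vr[E=3072/1277 H=9007104/3985517] → run H
t=13: vr[E=3072/1277] → run E
t=14: (idle)
t=15: (idle)
t=16: (idle)
t=17: (idle)
t=18: (idle)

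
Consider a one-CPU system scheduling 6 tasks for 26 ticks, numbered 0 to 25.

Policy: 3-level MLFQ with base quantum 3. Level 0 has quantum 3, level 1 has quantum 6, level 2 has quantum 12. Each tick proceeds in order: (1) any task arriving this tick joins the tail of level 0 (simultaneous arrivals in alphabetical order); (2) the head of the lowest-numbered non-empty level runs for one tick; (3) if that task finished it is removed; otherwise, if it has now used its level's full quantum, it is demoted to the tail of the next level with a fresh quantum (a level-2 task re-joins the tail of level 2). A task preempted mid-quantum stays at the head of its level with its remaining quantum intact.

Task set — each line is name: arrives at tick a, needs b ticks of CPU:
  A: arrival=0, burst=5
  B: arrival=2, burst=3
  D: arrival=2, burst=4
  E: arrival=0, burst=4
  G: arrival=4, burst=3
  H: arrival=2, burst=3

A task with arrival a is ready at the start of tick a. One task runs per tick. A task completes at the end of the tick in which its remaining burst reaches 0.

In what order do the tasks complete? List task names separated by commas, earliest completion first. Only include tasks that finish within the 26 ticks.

completion order = B, H, G, A, E, D

t=0: L0/L1/L2 = AE/-/- → run A
t=1: L0/L1/L2 = AE/-/- → run A
t=2: L0/L1/L2 = AEBDH/-/- → run A
t=3: L0/L1/L2 = EBDH/A/- → run E
t=4: L0/L1/L2 = EBDHG/A/- → run E
t=5: L0/L1/L2 = EBDHG/A/- → run E
t=6: L0/L1/L2 = BDHG/AE/- → run B
t=7: L0/L1/L2 = BDHG/AE/- → run B
t=8: L0/L1/L2 = BDHG/AE/- → run B
t=9: L0/L1/L2 = DHG/AE/- → run D
t=10: L0/L1/L2 = DHG/AE/- → run D
t=11: L0/L1/L2 = DHG/AE/- → run D
t=12: L0/L1/L2 = HG/AED/- → run H
t=13: L0/L1/L2 = HG/AED/- → run H
t=14: L0/L1/L2 = HG/AED/- → run H
t=15: L0/L1/L2 = G/AED/- → run G
t=16: L0/L1/L2 = G/AED/- → run G
t=17: L0/L1/L2 = G/AED/- → run G
t=18: L0/L1/L2 = -/AED/- → run A
t=19: L0/L1/L2 = -/AED/- → run A
t=20: L0/L1/L2 = -/ED/- → run E
t=21: L0/L1/L2 = -/D/- → run D
t=22: (idle)
t=23: (idle)
t=24: (idle)
t=25: (idle)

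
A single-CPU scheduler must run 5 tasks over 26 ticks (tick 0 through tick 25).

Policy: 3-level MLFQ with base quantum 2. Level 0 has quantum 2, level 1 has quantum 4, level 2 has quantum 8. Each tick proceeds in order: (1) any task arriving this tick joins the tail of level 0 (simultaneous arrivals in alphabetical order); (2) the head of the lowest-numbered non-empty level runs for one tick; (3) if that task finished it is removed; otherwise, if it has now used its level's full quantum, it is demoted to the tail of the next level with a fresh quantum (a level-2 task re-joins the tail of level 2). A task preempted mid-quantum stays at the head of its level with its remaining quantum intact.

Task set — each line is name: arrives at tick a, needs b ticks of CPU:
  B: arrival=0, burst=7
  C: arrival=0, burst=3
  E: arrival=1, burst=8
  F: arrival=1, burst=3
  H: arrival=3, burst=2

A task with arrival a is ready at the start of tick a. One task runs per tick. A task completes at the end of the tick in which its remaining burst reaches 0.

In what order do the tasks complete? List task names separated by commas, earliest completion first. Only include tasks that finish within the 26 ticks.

completion order = H, C, F, B, E

t=0: L0/L1/L2 = BC/-/- → run B
t=1: L0/L1/L2 = BCEF/-/- → run B
t=2: L0/L1/L2 = CEF/B/- → run C
t=3: L0/L1/L2 = CEFH/B/- → run C
t=4: L0/L1/L2 = EFH/BC/- → run E
t=5: L0/L1/L2 = EFH/BC/- → run E
t=6: L0/L1/L2 = FH/BCE/- → run F
t=7: L0/L1/L2 = FH/BCE/- → run F
t=8: L0/L1/L2 = H/BCEF/- → run H
t=9: L0/L1/L2 = H/BCEF/- → run H
t=10: L0/L1/L2 = -/BCEF/- → run B
t=11: L0/L1/L2 = -/BCEF/- → run B
t=12: L0/L1/L2 = -/BCEF/- → run B
t=13: L0/L1/L2 = -/BCEF/- → run B
t=14: L0/L1/L2 = -/CEF/B → run C
t=15: L0/L1/L2 = -/EF/B → run E
t=16: L0/L1/L2 = -/EF/B → run E
t=17: L0/L1/L2 = -/EF/B → run E
t=18: L0/L1/L2 = -/EF/B → run E
t=19: L0/L1/L2 = -/F/BE → run F
t=20: L0/L1/L2 = -/-/BE → run B
t=21: L0/L1/L2 = -/-/E → run E
t=22: L0/L1/L2 = -/-/E → run E
t=23: (idle)
t=24: (idle)
t=25: (idle)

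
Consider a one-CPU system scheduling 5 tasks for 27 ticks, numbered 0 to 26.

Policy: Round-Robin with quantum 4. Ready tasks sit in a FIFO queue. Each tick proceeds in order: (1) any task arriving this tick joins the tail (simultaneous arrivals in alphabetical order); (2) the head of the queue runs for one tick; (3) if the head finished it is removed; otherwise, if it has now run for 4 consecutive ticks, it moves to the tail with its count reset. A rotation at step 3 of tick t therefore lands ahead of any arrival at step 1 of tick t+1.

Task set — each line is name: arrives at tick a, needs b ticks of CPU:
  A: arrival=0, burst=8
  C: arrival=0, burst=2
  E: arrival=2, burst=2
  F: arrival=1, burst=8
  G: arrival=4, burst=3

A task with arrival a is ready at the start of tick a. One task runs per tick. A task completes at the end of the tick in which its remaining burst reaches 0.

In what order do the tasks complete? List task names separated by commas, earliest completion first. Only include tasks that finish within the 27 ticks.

t=0: queue=[A,C] q_used=0 → run A
t=1: queue=[A,C,F] q_used=1 → run A
t=2: queue=[A,C,F,E] q_used=2 → run A
t=3: queue=[A,C,F,E] q_used=3 → run A
t=4: queue=[C,F,E,A,G] q_used=0 → run C
t=5: queue=[C,F,E,A,G] q_used=1 → run C
t=6: queue=[F,E,A,G] q_used=0 → run F
t=7: queue=[F,E,A,G] q_used=1 → run F
t=8: queue=[F,E,A,G] q_used=2 → run F
t=9: queue=[F,E,A,G] q_used=3 → run F
t=10: queue=[E,A,G,F] q_used=0 → run E
t=11: queue=[E,A,G,F] q_used=1 → run E
t=12: queue=[A,G,F] q_used=0 → run A
t=13: queue=[A,G,F] q_used=1 → run A
t=14: queue=[A,G,F] q_used=2 → run A
t=15: queue=[A,G,F] q_used=3 → run A
t=16: queue=[G,F] q_used=0 → run G
t=17: queue=[G,F] q_used=1 → run G
t=18: queue=[G,F] q_used=2 → run G
t=19: queue=[F] q_used=0 → run F
t=20: queue=[F] q_used=1 → run F
t=21: queue=[F] q_used=2 → run F
t=22: queue=[F] q_used=3 → run F
t=23: (idle)
t=24: (idle)
t=25: (idle)
t=26: (idle)

completion order = C, E, A, G, F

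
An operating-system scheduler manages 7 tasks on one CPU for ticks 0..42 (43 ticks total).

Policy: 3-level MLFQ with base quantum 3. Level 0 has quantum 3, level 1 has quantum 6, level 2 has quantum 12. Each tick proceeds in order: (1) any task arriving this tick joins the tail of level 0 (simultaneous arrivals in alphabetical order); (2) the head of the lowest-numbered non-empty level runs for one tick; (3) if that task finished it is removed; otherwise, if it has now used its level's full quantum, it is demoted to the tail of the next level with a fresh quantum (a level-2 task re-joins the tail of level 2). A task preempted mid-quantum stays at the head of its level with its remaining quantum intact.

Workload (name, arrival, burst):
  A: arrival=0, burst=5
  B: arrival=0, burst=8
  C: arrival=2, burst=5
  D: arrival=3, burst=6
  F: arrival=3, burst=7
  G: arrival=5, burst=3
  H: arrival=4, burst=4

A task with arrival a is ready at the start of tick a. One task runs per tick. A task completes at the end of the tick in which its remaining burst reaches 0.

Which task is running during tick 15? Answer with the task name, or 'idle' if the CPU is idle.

running at tick 15 = H

t=0: L0/L1/L2 = AB/-/- → run A
t=1: L0/L1/L2 = AB/-/- → run A
t=2: L0/L1/L2 = ABC/-/- → run A
t=3: L0/L1/L2 = BCDF/A/- → run B
t=4: L0/L1/L2 = BCDFH/A/- → run B
t=5: L0/L1/L2 = BCDFHG/A/- → run B
t=6: L0/L1/L2 = CDFHG/AB/- → run C
t=7: L0/L1/L2 = CDFHG/AB/- → run C
t=8: L0/L1/L2 = CDFHG/AB/- → run C
t=9: L0/L1/L2 = DFHG/ABC/- → run D
t=10: L0/L1/L2 = DFHG/ABC/- → run D
t=11: L0/L1/L2 = DFHG/ABC/- → run D
t=12: L0/L1/L2 = FHG/ABCD/- → run F
t=13: L0/L1/L2 = FHG/ABCD/- → run F
t=14: L0/L1/L2 = FHG/ABCD/- → run F
t=15: L0/L1/L2 = HG/ABCDF/- → run H
t=16: L0/L1/L2 = HG/ABCDF/- → run H
t=17: L0/L1/L2 = HG/ABCDF/- → run H
t=18: L0/L1/L2 = G/ABCDFH/- → run G
t=19: L0/L1/L2 = G/ABCDFH/- → run G
t=20: L0/L1/L2 = G/ABCDFH/- → run G
t=21: L0/L1/L2 = -/ABCDFH/- → run A
t=22: L0/L1/L2 = -/ABCDFH/- → run A
t=23: L0/L1/L2 = -/BCDFH/- → run B
t=24: L0/L1/L2 = -/BCDFH/- → run B
t=25: L0/L1/L2 = -/BCDFH/- → run B
t=26: L0/L1/L2 = -/BCDFH/- → run B
t=27: L0/L1/L2 = -/BCDFH/- → run B
t=28: L0/L1/L2 = -/CDFH/- → run C
t=29: L0/L1/L2 = -/CDFH/- → run C
t=30: L0/L1/L2 = -/DFH/- → run D
t=31: L0/L1/L2 = -/DFH/- → run D
t=32: L0/L1/L2 = -/DFH/- → run D
t=33: L0/L1/L2 = -/FH/- → run F
t=34: L0/L1/L2 = -/FH/- → run F
t=35: L0/L1/L2 = -/FH/- → run F
t=36: L0/L1/L2 = -/FH/- → run F
t=37: L0/L1/L2 = -/H/- → run H
t=38: (idle)
t=39: (idle)
t=40: (idle)
t=41: (idle)
t=42: (idle)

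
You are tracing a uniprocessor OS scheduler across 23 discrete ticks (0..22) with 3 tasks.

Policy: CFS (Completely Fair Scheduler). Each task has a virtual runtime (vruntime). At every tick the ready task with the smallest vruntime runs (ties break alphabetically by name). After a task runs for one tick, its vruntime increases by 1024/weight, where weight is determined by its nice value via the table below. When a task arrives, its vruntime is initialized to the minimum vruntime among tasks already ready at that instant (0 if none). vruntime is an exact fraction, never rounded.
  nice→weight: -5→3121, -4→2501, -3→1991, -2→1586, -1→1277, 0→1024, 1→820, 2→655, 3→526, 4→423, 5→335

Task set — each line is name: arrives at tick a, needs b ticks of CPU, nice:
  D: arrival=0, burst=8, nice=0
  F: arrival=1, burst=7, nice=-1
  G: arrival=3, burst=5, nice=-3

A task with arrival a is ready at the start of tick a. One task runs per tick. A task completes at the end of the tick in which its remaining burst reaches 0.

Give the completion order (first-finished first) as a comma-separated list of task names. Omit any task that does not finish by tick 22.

t=0: vr[D=0] → run D
t=1: vr[D=1 F=1] → run D
t=2: vr[D=2 F=1] → run F
t=3: vr[D=2 F=2301/1277 G=2301/1277] → run F
t=4: vr[D=2 F=3325/1277 G=2301/1277] → run G
t=5: vr[D=2 F=3325/1277 G=5888939/2542507] → run D
t=6: vr[D=3 F=3325/1277 G=5888939/2542507] → run G
t=7: vr[D=3 F=3325/1277 G=7196587/2542507] → run F
t=8: vr[D=3 F=4349/1277 G=7196587/2542507] → run G
t=9: vr[D=3 F=4349/1277 G=8504235/2542507] → run D
t=10: vr[D=4 F=4349/1277 G=8504235/2542507] → run G
t=11: vr[D=4 F=4349/1277 G=9811883/2542507] → run F
t=12: vr[D=4 F=5373/1277 G=9811883/2542507] → run G
t=13: vr[D=4 F=5373/1277] → run D
t=14: vr[D=5 F=5373/1277] → run F
t=15: vr[D=5 F=6397/1277] → run D
t=16: vr[D=6 F=6397/1277] → run F
t=17: vr[D=6 F=7421/1277] → run F
t=18: vr[D=6] → run D
t=19: vr[D=7] → run D
t=20: (idle)
t=21: (idle)
t=22: (idle)

completion order = G, F, D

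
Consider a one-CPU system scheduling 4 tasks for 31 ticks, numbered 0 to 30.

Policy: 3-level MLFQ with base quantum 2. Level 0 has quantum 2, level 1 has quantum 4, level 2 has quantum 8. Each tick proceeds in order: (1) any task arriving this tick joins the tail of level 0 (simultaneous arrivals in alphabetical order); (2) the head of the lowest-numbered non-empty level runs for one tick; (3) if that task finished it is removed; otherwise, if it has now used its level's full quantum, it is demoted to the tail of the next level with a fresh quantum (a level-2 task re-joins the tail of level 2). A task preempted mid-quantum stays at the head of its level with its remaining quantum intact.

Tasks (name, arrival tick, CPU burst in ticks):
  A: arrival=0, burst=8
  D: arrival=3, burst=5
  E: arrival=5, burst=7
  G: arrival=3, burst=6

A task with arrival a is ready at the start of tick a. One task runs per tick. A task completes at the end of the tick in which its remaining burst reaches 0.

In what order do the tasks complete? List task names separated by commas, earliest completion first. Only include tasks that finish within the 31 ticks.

t=0: L0/L1/L2 = A/-/- → run A
t=1: L0/L1/L2 = A/-/- → run A
t=2: L0/L1/L2 = -/A/- → run A
t=3: L0/L1/L2 = DG/A/- → run D
t=4: L0/L1/L2 = DG/A/- → run D
t=5: L0/L1/L2 = GE/AD/- → run G
t=6: L0/L1/L2 = GE/AD/- → run G
t=7: L0/L1/L2 = E/ADG/- → run E
t=8: L0/L1/L2 = E/ADG/- → run E
t=9: L0/L1/L2 = -/ADGE/- → run A
t=10: L0/L1/L2 = -/ADGE/- → run A
t=11: L0/L1/L2 = -/ADGE/- → run A
t=12: L0/L1/L2 = -/DGE/A → run D
t=13: L0/L1/L2 = -/DGE/A → run D
t=14: L0/L1/L2 = -/DGE/A → run D
t=15: L0/L1/L2 = -/GE/A → run G
t=16: L0/L1/L2 = -/GE/A → run G
t=17: L0/L1/L2 = -/GE/A → run G
t=18: L0/L1/L2 = -/GE/A → run G
t=19: L0/L1/L2 = -/E/A → run E
t=20: L0/L1/L2 = -/E/A → run E
t=21: L0/L1/L2 = -/E/A → run E
t=22: L0/L1/L2 = -/E/A → run E
t=23: L0/L1/L2 = -/-/AE → run A
t=24: L0/L1/L2 = -/-/AE → run A
t=25: L0/L1/L2 = -/-/E → run E
t=26: (idle)
t=27: (idle)
t=28: (idle)
t=29: (idle)
t=30: (idle)

completion order = D, G, A, E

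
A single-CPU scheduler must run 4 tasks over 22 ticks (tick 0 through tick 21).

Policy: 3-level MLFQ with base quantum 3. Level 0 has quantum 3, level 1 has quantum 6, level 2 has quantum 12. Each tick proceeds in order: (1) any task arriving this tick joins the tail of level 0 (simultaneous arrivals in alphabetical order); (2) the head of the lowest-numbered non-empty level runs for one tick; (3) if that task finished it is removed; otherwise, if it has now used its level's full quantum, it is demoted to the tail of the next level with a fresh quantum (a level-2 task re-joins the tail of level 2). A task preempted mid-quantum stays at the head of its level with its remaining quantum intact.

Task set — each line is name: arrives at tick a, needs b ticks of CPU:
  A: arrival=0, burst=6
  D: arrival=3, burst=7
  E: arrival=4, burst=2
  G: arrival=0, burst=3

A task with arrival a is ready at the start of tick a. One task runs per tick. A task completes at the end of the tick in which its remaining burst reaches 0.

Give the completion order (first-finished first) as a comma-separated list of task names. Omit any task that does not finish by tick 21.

t=0: L0/L1/L2 = AG/-/- → run A
t=1: L0/L1/L2 = AG/-/- → run A
t=2: L0/L1/L2 = AG/-/- → run A
t=3: L0/L1/L2 = GD/A/- → run G
t=4: L0/L1/L2 = GDE/A/- → run G
t=5: L0/L1/L2 = GDE/A/- → run G
t=6: L0/L1/L2 = DE/A/- → run D
t=7: L0/L1/L2 = DE/A/- → run D
t=8: L0/L1/L2 = DE/A/- → run D
t=9: L0/L1/L2 = E/AD/- → run E
t=10: L0/L1/L2 = E/AD/- → run E
t=11: L0/L1/L2 = -/AD/- → run A
t=12: L0/L1/L2 = -/AD/- → run A
t=13: L0/L1/L2 = -/AD/- → run A
t=14: L0/L1/L2 = -/D/- → run D
t=15: L0/L1/L2 = -/D/- → run D
t=16: L0/L1/L2 = -/D/- → run D
t=17: L0/L1/L2 = -/D/- → run D
t=18: (idle)
t=19: (idle)
t=20: (idle)
t=21: (idle)

completion order = G, E, A, D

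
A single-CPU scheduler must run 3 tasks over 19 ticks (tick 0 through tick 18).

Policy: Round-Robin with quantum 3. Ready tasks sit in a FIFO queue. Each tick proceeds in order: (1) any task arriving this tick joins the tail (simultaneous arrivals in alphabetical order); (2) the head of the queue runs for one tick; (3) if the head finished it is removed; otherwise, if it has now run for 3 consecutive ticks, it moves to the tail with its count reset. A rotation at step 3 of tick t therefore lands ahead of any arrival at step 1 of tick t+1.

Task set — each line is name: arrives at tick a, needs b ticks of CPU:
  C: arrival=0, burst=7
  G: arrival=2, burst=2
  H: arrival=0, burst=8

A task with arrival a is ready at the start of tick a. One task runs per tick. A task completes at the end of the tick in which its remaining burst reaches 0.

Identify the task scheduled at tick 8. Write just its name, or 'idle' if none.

t=0: queue=[C,H] q_used=0 → run C
t=1: queue=[C,H] q_used=1 → run C
t=2: queue=[C,H,G] q_used=2 → run C
t=3: queue=[H,G,C] q_used=0 → run H
t=4: queue=[H,G,C] q_used=1 → run H
t=5: queue=[H,G,C] q_used=2 → run H
t=6: queue=[G,C,H] q_used=0 → run G
t=7: queue=[G,C,H] q_used=1 → run G
t=8: queue=[C,H] q_used=0 → run C
t=9: queue=[C,H] q_used=1 → run C
t=10: queue=[C,H] q_used=2 → run C
t=11: queue=[H,C] q_used=0 → run H
t=12: queue=[H,C] q_used=1 → run H
t=13: queue=[H,C] q_used=2 → run H
t=14: queue=[C,H] q_used=0 → run C
t=15: queue=[H] q_used=0 → run H
t=16: queue=[H] q_used=1 → run H
t=17: (idle)
t=18: (idle)

running at tick 8 = C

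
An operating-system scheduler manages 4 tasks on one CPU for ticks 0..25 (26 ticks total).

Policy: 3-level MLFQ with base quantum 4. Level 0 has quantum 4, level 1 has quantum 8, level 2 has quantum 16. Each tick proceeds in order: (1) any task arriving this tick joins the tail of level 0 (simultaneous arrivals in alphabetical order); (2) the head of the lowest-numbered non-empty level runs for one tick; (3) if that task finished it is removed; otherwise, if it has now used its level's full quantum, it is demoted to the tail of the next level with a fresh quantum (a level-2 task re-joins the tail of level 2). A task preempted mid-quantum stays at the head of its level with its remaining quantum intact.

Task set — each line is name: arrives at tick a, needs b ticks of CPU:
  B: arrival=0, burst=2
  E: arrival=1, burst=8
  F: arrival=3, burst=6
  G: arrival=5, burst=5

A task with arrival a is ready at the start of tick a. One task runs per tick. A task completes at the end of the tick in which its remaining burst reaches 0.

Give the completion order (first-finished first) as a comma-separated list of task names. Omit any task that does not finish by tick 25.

t=0: L0/L1/L2 = B/-/- → run B
t=1: L0/L1/L2 = BE/-/- → run B
t=2: L0/L1/L2 = E/-/- → run E
t=3: L0/L1/L2 = EF/-/- → run E
t=4: L0/L1/L2 = EF/-/- → run E
t=5: L0/L1/L2 = EFG/-/- → run E
t=6: L0/L1/L2 = FG/E/- → run F
t=7: L0/L1/L2 = FG/E/- → run F
t=8: L0/L1/L2 = FG/E/- → run F
t=9: L0/L1/L2 = FG/E/- → run F
t=10: L0/L1/L2 = G/EF/- → run G
t=11: L0/L1/L2 = G/EF/- → run G
t=12: L0/L1/L2 = G/EF/- → run G
t=13: L0/L1/L2 = G/EF/- → run G
t=14: L0/L1/L2 = -/EFG/- → run E
t=15: L0/L1/L2 = -/EFG/- → run E
t=16: L0/L1/L2 = -/EFG/- → run E
t=17: L0/L1/L2 = -/EFG/- → run E
t=18: L0/L1/L2 = -/FG/- → run F
t=19: L0/L1/L2 = -/FG/- → run F
t=20: L0/L1/L2 = -/G/- → run G
t=21: (idle)
t=22: (idle)
t=23: (idle)
t=24: (idle)
t=25: (idle)

completion order = B, E, F, G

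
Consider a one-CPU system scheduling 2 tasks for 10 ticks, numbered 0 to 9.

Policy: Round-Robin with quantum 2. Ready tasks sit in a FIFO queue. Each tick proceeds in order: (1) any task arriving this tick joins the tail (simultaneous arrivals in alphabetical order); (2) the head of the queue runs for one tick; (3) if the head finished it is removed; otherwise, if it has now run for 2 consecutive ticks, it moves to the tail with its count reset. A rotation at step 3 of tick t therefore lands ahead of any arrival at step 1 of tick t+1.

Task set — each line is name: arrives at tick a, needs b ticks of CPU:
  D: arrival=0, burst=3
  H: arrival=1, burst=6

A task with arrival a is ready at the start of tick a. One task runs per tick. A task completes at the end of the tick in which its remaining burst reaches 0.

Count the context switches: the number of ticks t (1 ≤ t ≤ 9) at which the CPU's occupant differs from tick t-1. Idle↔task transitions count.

t=0: queue=[D] q_used=0 → run D
t=1: queue=[D,H] q_used=1 → run D
t=2: queue=[H,D] q_used=0 → run H
t=3: queue=[H,D] q_used=1 → run H
t=4: queue=[D,H] q_used=0 → run D
t=5: queue=[H] q_used=0 → run H
t=6: queue=[H] q_used=1 → run H
t=7: queue=[H] q_used=0 → run H
t=8: queue=[H] q_used=1 → run H
t=9: (idle)

context switches = 4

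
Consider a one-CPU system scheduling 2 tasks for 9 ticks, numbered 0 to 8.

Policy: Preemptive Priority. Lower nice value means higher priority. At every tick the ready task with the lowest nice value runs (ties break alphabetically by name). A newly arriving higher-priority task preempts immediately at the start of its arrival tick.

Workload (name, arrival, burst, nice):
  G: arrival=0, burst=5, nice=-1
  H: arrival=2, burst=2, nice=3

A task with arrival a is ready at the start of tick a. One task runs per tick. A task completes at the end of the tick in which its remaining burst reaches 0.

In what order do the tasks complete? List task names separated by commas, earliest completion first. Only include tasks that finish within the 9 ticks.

completion order = G, H

t=0: ready={G} → run G
t=1: ready={G} → run G
t=2: ready={G,H} → run G
t=3: ready={G,H} → run G
t=4: ready={G,H} → run G
t=5: ready={H} → run H
t=6: ready={H} → run H
t=7: (idle)
t=8: (idle)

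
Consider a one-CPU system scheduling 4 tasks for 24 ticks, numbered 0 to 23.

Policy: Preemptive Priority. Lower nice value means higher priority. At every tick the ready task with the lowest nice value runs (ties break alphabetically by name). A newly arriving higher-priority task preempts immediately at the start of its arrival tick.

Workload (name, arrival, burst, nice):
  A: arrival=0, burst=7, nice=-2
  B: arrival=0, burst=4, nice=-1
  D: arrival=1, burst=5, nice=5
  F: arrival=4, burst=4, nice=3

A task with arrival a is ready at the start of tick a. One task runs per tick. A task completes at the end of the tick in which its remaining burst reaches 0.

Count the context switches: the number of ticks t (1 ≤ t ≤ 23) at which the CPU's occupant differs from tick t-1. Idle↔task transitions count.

t=0: ready={A,B} → run A
t=1: ready={A,B,D} → run A
t=2: ready={A,B,D} → run A
t=3: ready={A,B,D} → run A
t=4: ready={A,B,D,F} → run A
t=5: ready={A,B,D,F} → run A
t=6: ready={A,B,D,F} → run A
t=7: ready={B,D,F} → run B
t=8: ready={B,D,F} → run B
t=9: ready={B,D,F} → run B
t=10: ready={B,D,F} → run B
t=11: ready={D,F} → run F
t=12: ready={D,F} → run F
t=13: ready={D,F} → run F
t=14: ready={D,F} → run F
t=15: ready={D} → run D
t=16: ready={D} → run D
t=17: ready={D} → run D
t=18: ready={D} → run D
t=19: ready={D} → run D
t=20: (idle)
t=21: (idle)
t=22: (idle)
t=23: (idle)

context switches = 4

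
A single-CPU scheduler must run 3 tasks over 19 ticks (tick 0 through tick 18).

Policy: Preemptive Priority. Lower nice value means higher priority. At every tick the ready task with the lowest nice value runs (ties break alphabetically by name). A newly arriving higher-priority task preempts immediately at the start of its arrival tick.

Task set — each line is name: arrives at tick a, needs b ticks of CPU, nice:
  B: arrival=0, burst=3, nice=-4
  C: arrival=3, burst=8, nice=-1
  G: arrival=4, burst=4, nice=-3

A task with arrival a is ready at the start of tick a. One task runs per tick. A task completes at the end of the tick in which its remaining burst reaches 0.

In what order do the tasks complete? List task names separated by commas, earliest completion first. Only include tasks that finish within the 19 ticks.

completion order = B, G, C

t=0: ready={B} → run B
t=1: ready={B} → run B
t=2: ready={B} → run B
t=3: ready={C} → run C
t=4: ready={C,G} → run G
t=5: ready={C,G} → run G
t=6: ready={C,G} → run G
t=7: ready={C,G} → run G
t=8: ready={C} → run C
t=9: ready={C} → run C
t=10: ready={C} → run C
t=11: ready={C} → run C
t=12: ready={C} → run C
t=13: ready={C} → run C
t=14: ready={C} → run C
t=15: (idle)
t=16: (idle)
t=17: (idle)
t=18: (idle)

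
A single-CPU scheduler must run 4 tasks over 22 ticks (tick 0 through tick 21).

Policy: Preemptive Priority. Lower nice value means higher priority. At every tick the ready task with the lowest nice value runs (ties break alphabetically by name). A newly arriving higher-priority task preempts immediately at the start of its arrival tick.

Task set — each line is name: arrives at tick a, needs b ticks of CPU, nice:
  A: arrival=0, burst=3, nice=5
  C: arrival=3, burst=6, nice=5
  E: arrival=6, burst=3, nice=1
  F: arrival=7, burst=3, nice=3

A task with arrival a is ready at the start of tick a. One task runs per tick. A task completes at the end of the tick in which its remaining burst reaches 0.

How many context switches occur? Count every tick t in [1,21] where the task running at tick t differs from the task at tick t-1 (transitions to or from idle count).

t=0: ready={A} → run A
t=1: ready={A} → run A
t=2: ready={A} → run A
t=3: ready={C} → run C
t=4: ready={C} → run C
t=5: ready={C} → run C
t=6: ready={C,E} → run E
t=7: ready={C,E,F} → run E
t=8: ready={C,E,F} → run E
t=9: ready={C,F} → run F
t=10: ready={C,F} → run F
t=11: ready={C,F} → run F
t=12: ready={C} → run C
t=13: ready={C} → run C
t=14: ready={C} → run C
t=15: (idle)
t=16: (idle)
t=17: (idle)
t=18: (idle)
t=19: (idle)
t=20: (idle)
t=21: (idle)

context switches = 5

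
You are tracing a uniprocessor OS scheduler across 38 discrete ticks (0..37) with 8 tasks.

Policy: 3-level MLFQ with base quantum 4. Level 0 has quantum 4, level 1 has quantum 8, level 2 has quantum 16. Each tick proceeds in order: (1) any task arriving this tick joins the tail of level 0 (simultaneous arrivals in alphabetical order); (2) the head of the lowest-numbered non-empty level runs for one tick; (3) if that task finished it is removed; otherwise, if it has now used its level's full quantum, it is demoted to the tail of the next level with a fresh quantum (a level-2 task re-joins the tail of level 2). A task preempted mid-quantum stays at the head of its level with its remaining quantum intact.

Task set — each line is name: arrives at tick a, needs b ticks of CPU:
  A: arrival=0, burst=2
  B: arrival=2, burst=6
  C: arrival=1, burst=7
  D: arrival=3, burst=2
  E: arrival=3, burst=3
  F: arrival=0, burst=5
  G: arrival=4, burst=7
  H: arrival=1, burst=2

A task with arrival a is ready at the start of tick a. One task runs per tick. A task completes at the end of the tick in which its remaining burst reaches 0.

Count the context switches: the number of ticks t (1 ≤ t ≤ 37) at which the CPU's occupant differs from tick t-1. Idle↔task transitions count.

context switches = 12

t=0: L0/L1/L2 = AF/-/- → run A
t=1: L0/L1/L2 = AFCH/-/- → run A
t=2: L0/L1/L2 = FCHB/-/- → run F
t=3: L0/L1/L2 = FCHBDE/-/- → run F
t=4: L0/L1/L2 = FCHBDEG/-/- → run F
t=5: L0/L1/L2 = FCHBDEG/-/- → run F
t=6: L0/L1/L2 = CHBDEG/F/- → run C
t=7: L0/L1/L2 = CHBDEG/F/- → run C
t=8: L0/L1/L2 = CHBDEG/F/- → run C
t=9: L0/L1/L2 = CHBDEG/F/- → run C
t=10: L0/L1/L2 = HBDEG/FC/- → run H
t=11: L0/L1/L2 = HBDEG/FC/- → run H
t=12: L0/L1/L2 = BDEG/FC/- → run B
t=13: L0/L1/L2 = BDEG/FC/- → run B
t=14: L0/L1/L2 = BDEG/FC/- → run B
t=15: L0/L1/L2 = BDEG/FC/- → run B
t=16: L0/L1/L2 = DEG/FCB/- → run D
t=17: L0/L1/L2 = DEG/FCB/- → run D
t=18: L0/L1/L2 = EG/FCB/- → run E
t=19: L0/L1/L2 = EG/FCB/- → run E
t=20: L0/L1/L2 = EG/FCB/- → run E
t=21: L0/L1/L2 = G/FCB/- → run G
t=22: L0/L1/L2 = G/FCB/- → run G
t=23: L0/L1/L2 = G/FCB/- → run G
t=24: L0/L1/L2 = G/FCB/- → run G
t=25: L0/L1/L2 = -/FCBG/- → run F
t=26: L0/L1/L2 = -/CBG/- → run C
t=27: L0/L1/L2 = -/CBG/- → run C
t=28: L0/L1/L2 = -/CBG/- → run C
t=29: L0/L1/L2 = -/BG/- → run B
t=30: L0/L1/L2 = -/BG/- → run B
t=31: L0/L1/L2 = -/G/- → run G
t=32: L0/L1/L2 = -/G/- → run G
t=33: L0/L1/L2 = -/G/- → run G
t=34: (idle)
t=35: (idle)
t=36: (idle)
t=37: (idle)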